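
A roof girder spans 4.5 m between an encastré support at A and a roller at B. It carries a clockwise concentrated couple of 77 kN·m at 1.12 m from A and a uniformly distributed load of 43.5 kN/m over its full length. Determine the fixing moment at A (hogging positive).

M_A = 136.8 kN·m

Release the roller at B. Primary structure: cantilever fixed at A.
Deflection at B on the released cantilever, summing each load's contribution:
  clockwise couple 77 at a = 1.12: M₀a(2L − a)/(2EI) = 339.8/EI
  UDL 43.5: wL⁴/(8EI) = 2230/EI
  δ_0 = 2570/EI
Tip deflection under a unit load at B: L³/(3EI) = 30.38/EI.
The prop prevents deflection at B: R_B = δ_0/δ_{BB} = 2570/30.38 = 84.59 kN.
Moment equilibrium about A: M_A = Σ(load moments about A) − R_B·L = 517.4 − 84.59×4.5 = 136.8 kN·m.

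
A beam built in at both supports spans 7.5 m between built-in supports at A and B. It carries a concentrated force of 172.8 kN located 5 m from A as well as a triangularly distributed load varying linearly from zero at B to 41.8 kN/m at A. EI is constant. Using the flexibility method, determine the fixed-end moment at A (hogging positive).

Take the two fixed-end moments M_A, M_B as redundants; the released structure is the simple span AB.
End rotations of the released simple span under the applied load (×1/EI):
  at A: point load 172.8 at a = 5: Pab(L + b)/(6LEI) = 480/EI
  at B: point load 172.8 at a = 5: Pab(L + a)/(6LEI) = 600/EI
  at A: triangular load, peak 41.8: w₀L³/(45EI) = 391.9/EI
  at B: triangular load, peak 41.8: 7w₀L³/(360EI) = 342.9/EI
  θ_A0 = 871.9/EI,  θ_B0 = 942.9/EI
Flexibility coefficients: a unit moment at one end gives L/(3EI) there and L/(6EI) at the far end, so f₁₁ = f₂₂ = 2.5/EI and f₁₂ = f₂₁ = 1.25/EI.
Compatibility — zero rotation at each built-in end:
  2.5 M_A + 1.25 M_B = 871.9
  1.25 M_A + 2.5 M_B = 942.9
Solving the pair gives M_A = 213.6 kN·m and M_B = 270.4 kN·m (hogging).

M_A = 213.6 kN·m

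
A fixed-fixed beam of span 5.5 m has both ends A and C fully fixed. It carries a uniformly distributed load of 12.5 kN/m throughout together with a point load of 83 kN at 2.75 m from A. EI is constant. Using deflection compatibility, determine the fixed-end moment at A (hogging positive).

M_A = 88.57 kN·m

Release both end moments; the primary structure is a simply-supported span AC with redundants M_A and M_C.
Simple-span end rotations at A and C under the given loads:
  at A: UDL 12.5: wL³/(24EI) = 86.65/EI
  at C: UDL 12.5: wL³/(24EI) = 86.65/EI
  at A: point load 83 at a = 2.75: Pab(L + b)/(6LEI) = 156.9/EI
  at C: point load 83 at a = 2.75: Pab(L + a)/(6LEI) = 156.9/EI
  θ_A0 = 243.6/EI,  θ_C0 = 243.6/EI
Flexibility coefficients: a unit moment at one end gives L/(3EI) there and L/(6EI) at the far end, so f₁₁ = f₂₂ = 1.833/EI and f₁₂ = f₂₁ = 0.9167/EI.
Compatibility — zero rotation at each built-in end:
  1.833 M_A + 0.9167 M_C = 243.6
  0.9167 M_A + 1.833 M_C = 243.6
Solving the pair gives M_A = 88.57 kN·m and M_C = 88.57 kN·m (hogging).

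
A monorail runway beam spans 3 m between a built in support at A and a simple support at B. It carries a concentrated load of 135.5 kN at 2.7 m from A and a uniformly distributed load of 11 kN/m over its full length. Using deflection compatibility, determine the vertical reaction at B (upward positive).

R_B = 127.6 kN

Release the roller at B. Primary structure: cantilever fixed at A.
Deflection at B on the released cantilever, summing each load's contribution:
  point load 135.5 at a = 2.7: Pa²(3L − a)/(6EI) = 1037/EI
  UDL 11: wL⁴/(8EI) = 111.4/EI
  δ_0 = 1149/EI
Flexibility coefficient — unit upward force at B: δ_{BB} = L³/(3EI) = 9/EI.
Compatibility at B: δ_0 − R_B·δ_{BB} = 0, so R_B = 1149/9 = 127.6 kN.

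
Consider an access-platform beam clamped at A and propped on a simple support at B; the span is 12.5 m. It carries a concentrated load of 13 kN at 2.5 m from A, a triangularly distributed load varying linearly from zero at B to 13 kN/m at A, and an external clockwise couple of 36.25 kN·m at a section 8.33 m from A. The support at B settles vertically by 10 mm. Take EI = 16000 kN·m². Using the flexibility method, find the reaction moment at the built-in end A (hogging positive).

M_A = 149.8 kN·m

Take the reaction at B as the redundant and release it; the primary structure is a cantilever fixed at A.
Deflection at B on the released cantilever, summing each load's contribution:
  point load 13 at a = 2.5: Pa²(3L − a)/(6EI) = 474/EI
  triangular load, peak 13 at the fixed end: w₀L⁴/(30EI) = 10579/EI
  clockwise couple 36.25 at a = 8.33: M₀a(2L − a)/(2EI) = 2517/EI
  δ_0 = 13570/EI
Tip deflection under a unit load at B: L³/(3EI) = 651/EI.
With EI = 16000 kN·m²: δ_0 = 0.84814 m and δ_{BB} = 0.04069 m/kN.
Compatibility — the beam at B must follow the support down by 0.01 m: δ_0 − R_B·δ_{BB} = 0.01, so R_B = (0.84814 − 0.01)/0.04069 = 20.6 kN.
Moment equilibrium about A: M_A = Σ(load moments about A) − R_B·L = 407.3 − 20.6×12.5 = 149.8 kN·m.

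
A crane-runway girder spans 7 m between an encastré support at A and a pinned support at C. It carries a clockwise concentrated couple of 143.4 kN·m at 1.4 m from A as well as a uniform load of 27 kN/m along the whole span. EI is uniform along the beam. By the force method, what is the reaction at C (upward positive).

Take the reaction at C as the redundant and release it; the primary structure is a cantilever fixed at A.
Free-end deflection of the primary structure under the applied loading (downward +):
  clockwise couple 143.4 at a = 1.4: M₀a(2L − a)/(2EI) = 1265/EI
  UDL 27: wL⁴/(8EI) = 8103/EI
  δ_0 = 9368/EI
Flexibility coefficient — unit upward force at C: δ_{CC} = L³/(3EI) = 114.3/EI.
Compatibility at C: δ_0 − R_C·δ_{CC} = 0, so R_C = 9368/114.3 = 81.94 kN.

R_C = 81.94 kN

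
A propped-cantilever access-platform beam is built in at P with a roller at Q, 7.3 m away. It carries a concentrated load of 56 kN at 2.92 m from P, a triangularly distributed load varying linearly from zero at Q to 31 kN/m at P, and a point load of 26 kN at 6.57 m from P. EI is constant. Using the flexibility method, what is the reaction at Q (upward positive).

Take the reaction at Q as the redundant and release it; the primary structure is a cantilever fixed at P.
Free-end deflection of the primary structure under the applied loading (downward +):
  point load 56 at a = 2.92: Pa²(3L − a)/(6EI) = 1510/EI
  triangular load, peak 31 at the fixed end: w₀L⁴/(30EI) = 2934/EI
  point load 26 at a = 6.57: Pa²(3L − a)/(6EI) = 2867/EI
  δ_0 = 7312/EI
Tip deflection under a unit load at Q: L³/(3EI) = 129.7/EI.
Compatibility at Q: δ_0 − R_Q·δ_{QQ} = 0, so R_Q = 7312/129.7 = 56.39 kN.

R_Q = 56.39 kN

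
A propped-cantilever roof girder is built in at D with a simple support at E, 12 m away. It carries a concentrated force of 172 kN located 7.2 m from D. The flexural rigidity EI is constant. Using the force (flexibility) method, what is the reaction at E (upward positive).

R_E = 74.3 kN

Take the reaction at E as the redundant and release it; the primary structure is a cantilever fixed at D.
Free-end deflection of the primary structure under the applied loading (downward +):
  point load 172 at a = 7.2: Pa²(3L − a)/(6EI) = 42799/EI
Flexibility coefficient — unit upward force at E: δ_{EE} = L³/(3EI) = 576/EI.
The prop prevents deflection at E: R_E = δ_0/δ_{EE} = 42799/576 = 74.3 kN.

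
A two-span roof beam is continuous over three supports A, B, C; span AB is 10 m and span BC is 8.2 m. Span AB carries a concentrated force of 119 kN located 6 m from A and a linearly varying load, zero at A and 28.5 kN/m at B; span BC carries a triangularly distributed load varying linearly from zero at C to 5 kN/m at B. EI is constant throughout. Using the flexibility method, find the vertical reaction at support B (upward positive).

R_B = 233.3 kN

Release continuity at B by inserting a hinge; the redundant is the internal moment M_B. The primary structure is two simply-supported spans AB and BC.
End slopes at the hinge B, treating each span as simply supported:
  span AB: point load 119 at a = 6: Pab(L + a)/(6LEI) = 761.6/EI
  span AB: triangular load, peak 28.5: w₀L³/(45EI) = 633.3/EI
  span BC: triangular load, peak 5: w₀L³/(45EI) = 61.26/EI
  relative rotation θ_0 = (1395 + 61.26)/EI = 1456/EI
A unit hogging moment at B produces rotation L₁/(3EI) + L₂/(3EI) = 6.067/EI.
Slope continuity at B: θ_0 = M_B·6.067/EI, so M_B = 1456/6.067 = 240 kN·m (hogging).
Span AB, ΣM about A with M_B applied at B: R_B^{AB}·10 = 1664 + 240, so R_B^{AB} = 190.4 kN and R_A = 261.5 − 190.4 = 71.1 kN.
Span BC, ΣM about C: R_B^{BC}·8.2 = 112.1 + 240, so R_B^{BC} = 42.94 kN and R_C = 20.5 − 42.94 = -22.44 kN.
R_B = 190.4 + 42.94 = 233.3 kN.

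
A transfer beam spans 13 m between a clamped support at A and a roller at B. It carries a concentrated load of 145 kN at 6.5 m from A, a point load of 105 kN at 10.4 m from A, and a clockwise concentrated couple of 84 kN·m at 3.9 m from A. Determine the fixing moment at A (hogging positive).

M_A = 504.2 kN·m

Choose R_B as the redundant. The primary structure is the cantilever fixed at A.
Primary-structure tip deflection at B by superposition:
  point load 145 at a = 6.5: Pa²(3L − a)/(6EI) = 33184/EI
  point load 105 at a = 10.4: Pa²(3L − a)/(6EI) = 54134/EI
  clockwise couple 84 at a = 3.9: M₀a(2L − a)/(2EI) = 3620/EI
  δ_0 = 90938/EI
Flexibility coefficient — unit upward force at B: δ_{BB} = L³/(3EI) = 732.3/EI.
The prop prevents deflection at B: R_B = δ_0/δ_{BB} = 90938/732.3 = 124.2 kN.
Moment equilibrium about A: M_A = Σ(load moments about A) − R_B·L = 2118 − 124.2×13 = 504.2 kN·m.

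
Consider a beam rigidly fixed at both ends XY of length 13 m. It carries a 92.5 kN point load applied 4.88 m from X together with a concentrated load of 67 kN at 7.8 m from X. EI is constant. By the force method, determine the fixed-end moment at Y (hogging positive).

M_Y = 231.3 kN·m

Release both end moments; the primary structure is a simply-supported span XY with redundants M_X and M_Y.
End rotations of the released simple span under the applied load (×1/EI):
  at X: point load 92.5 at a = 4.88: Pab(L + b)/(6LEI) = 992.5/EI
  at Y: point load 92.5 at a = 4.88: Pab(L + a)/(6LEI) = 840.2/EI
  at X: point load 67 at a = 7.8: Pab(L + b)/(6LEI) = 634.1/EI
  at Y: point load 67 at a = 7.8: Pab(L + a)/(6LEI) = 724.7/EI
  θ_X0 = 1627/EI,  θ_Y0 = 1565/EI
Flexibility coefficients: a unit moment at one end gives L/(3EI) there and L/(6EI) at the far end, so f₁₁ = f₂₂ = 4.333/EI and f₁₂ = f₂₁ = 2.167/EI.
Compatibility — zero rotation at each built-in end:
  4.333 M_X + 2.167 M_Y = 1627
  2.167 M_X + 4.333 M_Y = 1565
Solving the pair gives M_X = 259.7 kN·m and M_Y = 231.3 kN·m (hogging).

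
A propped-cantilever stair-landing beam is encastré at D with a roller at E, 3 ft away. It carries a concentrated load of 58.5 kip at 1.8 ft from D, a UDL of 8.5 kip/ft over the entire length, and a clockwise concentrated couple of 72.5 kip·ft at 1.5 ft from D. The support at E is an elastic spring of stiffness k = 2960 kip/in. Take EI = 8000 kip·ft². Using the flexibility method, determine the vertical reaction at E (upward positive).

Remove the prop at E; the released (primary) structure is a cantilever built in at D.
Downward deflection at the released point E due to the loads:
  point load 58.5 at a = 1.8: Pa²(3L − a)/(6EI) = 227.4/EI
  UDL 8.5: wL⁴/(8EI) = 86.06/EI
  clockwise couple 72.5 at a = 1.5: M₀a(2L − a)/(2EI) = 244.7/EI
  δ_0 = 558.2/EI
Tip deflection under a unit load at E: L³/(3EI) = 9/EI.
With EI = 8000 kip·ft²: δ_0 = 0.069775 ft and δ_{EE} = 0.001125 ft/kip.
Compatibility — the spring shortens by R_E/k under the reaction it provides: δ_0 − R_E·δ_{EE} = R_E/k. With 1/k = 1/(2960×12) ft/kip = 0.000028 ft/kip, R_E = δ_0 / (δ_{EE} + 1/k) = 0.069775 / (0.001125 + 0.000028) = 60.51 kip.

R_E = 60.51 kip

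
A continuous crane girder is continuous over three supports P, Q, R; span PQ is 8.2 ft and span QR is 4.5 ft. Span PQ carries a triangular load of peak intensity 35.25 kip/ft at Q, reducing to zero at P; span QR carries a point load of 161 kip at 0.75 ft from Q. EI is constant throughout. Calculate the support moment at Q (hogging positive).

M_Q = 134.7 kip·ft

Take M_Q as the redundant. Released structure: two simple spans PQ and QR with a hinge at Q.
Discontinuity in slope at Q on the released structure — sum the simple-span end rotations:
  span PQ: triangular load, peak 35.25: w₀L³/(45EI) = 431.9/EI
  span QR: point load 161 at a = 0.75: Pab(L + b)/(6LEI) = 138.4/EI
  relative rotation θ_0 = (431.9 + 138.4)/EI = 570.3/EI
A unit hogging moment at Q produces rotation L₁/(3EI) + L₂/(3EI) = 4.233/EI.
Compatibility: M_Q·(L₁+L₂)/(3EI) = θ_0, giving M_Q = 134.7 kip·ft (hogging).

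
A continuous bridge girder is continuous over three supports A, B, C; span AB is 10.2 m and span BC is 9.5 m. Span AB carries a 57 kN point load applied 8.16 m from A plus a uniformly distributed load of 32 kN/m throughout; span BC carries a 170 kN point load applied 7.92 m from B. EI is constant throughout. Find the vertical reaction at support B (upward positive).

Release continuity at B by inserting a hinge; the redundant is the internal moment M_B. The primary structure is two simply-supported spans AB and BC.
Rotations at B on the released spans (each span's end-slope, ×1/EI):
  span AB: point load 57 at a = 8.16: Pab(L + a)/(6LEI) = 284.7/EI
  span AB: UDL 32: wL³/(24EI) = 1415/EI
  span BC: point load 170 at a = 7.92: Pab(L + b)/(6LEI) = 413.5/EI
  relative rotation θ_0 = (1700 + 413.5)/EI = 2113/EI
A unit hogging moment at B produces rotation L₁/(3EI) + L₂/(3EI) = 6.567/EI.
Slope continuity at B: θ_0 = M_B·6.567/EI, so M_B = 2113/6.567 = 321.8 kN·m (hogging).
Span AB, ΣM about A with M_B applied at B: R_B^{AB}·10.2 = 2130 + 321.8, so R_B^{AB} = 240.3 kN and R_A = 383.4 − 240.3 = 143.1 kN.
Span BC, ΣM about C: R_B^{BC}·9.5 = 268.6 + 321.8, so R_B^{BC} = 62.15 kN and R_C = 170 − 62.15 = 107.9 kN.
R_B = 240.3 + 62.15 = 302.5 kN.

R_B = 302.5 kN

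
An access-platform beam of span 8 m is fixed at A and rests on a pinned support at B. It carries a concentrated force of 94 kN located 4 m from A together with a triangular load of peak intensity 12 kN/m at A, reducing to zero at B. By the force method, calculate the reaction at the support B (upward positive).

R_B = 38.98 kN

Take the reaction at B as the redundant and release it; the primary structure is a cantilever fixed at A.
Free-end deflection of the primary structure under the applied loading (downward +):
  point load 94 at a = 4: Pa²(3L − a)/(6EI) = 5013/EI
  triangular load, peak 12 at the fixed end: w₀L⁴/(30EI) = 1638/EI
  δ_0 = 6652/EI
Tip deflection under a unit load at B: L³/(3EI) = 170.7/EI.
Compatibility at B: δ_0 − R_B·δ_{BB} = 0, so R_B = 6652/170.7 = 38.98 kN.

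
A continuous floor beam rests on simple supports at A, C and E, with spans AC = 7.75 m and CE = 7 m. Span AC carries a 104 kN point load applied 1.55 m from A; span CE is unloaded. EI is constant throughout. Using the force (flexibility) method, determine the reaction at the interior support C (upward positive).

Insert a hinge at C; M_C is the redundant, and each span becomes simply supported.
Discontinuity in slope at C on the released structure — sum the simple-span end rotations:
  span AC: point load 104 at a = 1.55: Pab(L + a)/(6LEI) = 199.9/EI
  relative rotation θ_0 = (199.9 + 0)/EI = 199.9/EI
A unit hogging moment at C produces rotation L₁/(3EI) + L₂/(3EI) = 4.917/EI.
Slope continuity at C: θ_0 = M_C·4.917/EI, so M_C = 199.9/4.917 = 40.66 kN·m (hogging).
Span AC, ΣM about A with M_C applied at C: R_C^{AC}·7.75 = 161.2 + 40.66, so R_C^{AC} = 26.05 kN and R_A = 104 − 26.05 = 77.95 kN.
Span CE, ΣM about E: R_C^{CE}·7 = 0 + 40.66, so R_C^{CE} = 5.808 kN and R_E = 0 − 5.808 = -5.808 kN.
R_C = 26.05 + 5.808 = 31.85 kN.

R_C = 31.85 kN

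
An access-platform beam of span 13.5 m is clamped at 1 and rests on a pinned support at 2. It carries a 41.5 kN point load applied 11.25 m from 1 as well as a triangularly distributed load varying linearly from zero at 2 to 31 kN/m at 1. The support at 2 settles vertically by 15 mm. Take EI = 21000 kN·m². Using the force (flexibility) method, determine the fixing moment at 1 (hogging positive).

M_1 = 427.2 kN·m

Choose R_2 as the redundant. The primary structure is the cantilever fixed at 1.
Primary-structure tip deflection at 2 by superposition:
  point load 41.5 at a = 11.25: Pa²(3L − a)/(6EI) = 25605/EI
  triangular load, peak 31 at the fixed end: w₀L⁴/(30EI) = 34322/EI
  δ_0 = 59927/EI
Tip deflection under a unit load at 2: L³/(3EI) = 820.1/EI.
With EI = 21000 kN·m²: δ_0 = 2.8537 m and δ_{22} = 0.039054 m/kN.
Compatibility — the beam at 2 must follow the support down by 0.015 m: δ_0 − R_2·δ_{22} = 0.015, so R_2 = (2.8537 − 0.015)/0.039054 = 72.69 kN.
Moment equilibrium about 1: M_1 = Σ(load moments about 1) − R_2·L = 1408 − 72.69×13.5 = 427.2 kN·m.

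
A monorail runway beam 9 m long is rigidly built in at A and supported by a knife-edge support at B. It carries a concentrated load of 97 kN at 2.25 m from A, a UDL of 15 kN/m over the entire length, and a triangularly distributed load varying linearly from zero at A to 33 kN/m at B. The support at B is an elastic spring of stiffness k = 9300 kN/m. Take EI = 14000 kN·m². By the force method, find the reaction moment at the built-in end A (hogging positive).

Take the reaction at B as the redundant and release it; the primary structure is a cantilever fixed at A.
Downward deflection at the released point B due to the loads:
  point load 97 at a = 2.25: Pa²(3L − a)/(6EI) = 2026/EI
  UDL 15: wL⁴/(8EI) = 12302/EI
  triangular load, peak 33 at the free end: 11w₀L⁴/(120EI) = 19847/EI
  δ_0 = 34175/EI
Flexibility coefficient — unit upward force at B: δ_{BB} = L³/(3EI) = 243/EI.
With EI = 14000 kN·m²: δ_0 = 2.441 m and δ_{BB} = 0.017357 m/kN.
Compatibility — the spring shortens by R_B/k under the reaction it provides: δ_0 − R_B·δ_{BB} = R_B/k. With 1/k = 0.000108 m/kN, R_B = δ_0 / (δ_{BB} + 1/k) = 2.441 / (0.017357 + 0.000108) = 139.8 kN.
Moment equilibrium about A: M_A = Σ(load moments about A) − R_B·L = 1717 − 139.8×9 = 458.8 kN·m.

M_A = 458.8 kN·m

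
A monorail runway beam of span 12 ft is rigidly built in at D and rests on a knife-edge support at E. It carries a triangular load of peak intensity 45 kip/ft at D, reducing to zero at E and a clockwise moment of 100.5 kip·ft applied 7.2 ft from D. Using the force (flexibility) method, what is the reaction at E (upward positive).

Choose R_E as the redundant. The primary structure is the cantilever fixed at D.
Primary-structure tip deflection at E by superposition:
  triangular load, peak 45 at the fixed end: w₀L⁴/(30EI) = 31104/EI
  clockwise couple 100.5 at a = 7.2: M₀a(2L − a)/(2EI) = 6078/EI
  δ_0 = 37182/EI
Tip deflection under a unit load at E: L³/(3EI) = 576/EI.
Compatibility at E: δ_0 − R_E·δ_{EE} = 0, so R_E = 37182/576 = 64.55 kip.

R_E = 64.55 kip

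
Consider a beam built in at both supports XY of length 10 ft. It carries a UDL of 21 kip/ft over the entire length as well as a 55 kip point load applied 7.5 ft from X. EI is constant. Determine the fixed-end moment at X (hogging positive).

Release both end moments; the primary structure is a simply-supported span XY with redundants M_X and M_Y.
End rotations of the released simple span under the applied load (×1/EI):
  at X: UDL 21: wL³/(24EI) = 875/EI
  at Y: UDL 21: wL³/(24EI) = 875/EI
  at X: point load 55 at a = 7.5: Pab(L + b)/(6LEI) = 214.8/EI
  at Y: point load 55 at a = 7.5: Pab(L + a)/(6LEI) = 300.8/EI
  θ_X0 = 1090/EI,  θ_Y0 = 1176/EI
Flexibility coefficients: a unit moment at one end gives L/(3EI) there and L/(6EI) at the far end, so f₁₁ = f₂₂ = 3.333/EI and f₁₂ = f₂₁ = 1.667/EI.
Compatibility — zero rotation at each built-in end:
  3.333 M_X + 1.667 M_Y = 1090
  1.667 M_X + 3.333 M_Y = 1176
Solving the pair gives M_X = 200.8 kip·ft and M_Y = 252.3 kip·ft (hogging).

M_X = 200.8 kip·ft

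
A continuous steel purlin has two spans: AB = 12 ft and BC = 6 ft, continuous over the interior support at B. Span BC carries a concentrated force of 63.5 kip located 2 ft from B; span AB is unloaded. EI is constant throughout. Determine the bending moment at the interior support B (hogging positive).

M_B = 23.52 kip·ft

Release continuity at B by inserting a hinge; the redundant is the internal moment M_B. The primary structure is two simply-supported spans AB and BC.
Rotations at B on the released spans (each span's end-slope, ×1/EI):
  span BC: point load 63.5 at a = 2: Pab(L + b)/(6LEI) = 141.1/EI
  relative rotation θ_0 = (0 + 141.1)/EI = 141.1/EI
A unit hogging moment at B produces rotation L₁/(3EI) + L₂/(3EI) = 6/EI.
Compatibility: M_B·(L₁+L₂)/(3EI) = θ_0, giving M_B = 23.52 kip·ft (hogging).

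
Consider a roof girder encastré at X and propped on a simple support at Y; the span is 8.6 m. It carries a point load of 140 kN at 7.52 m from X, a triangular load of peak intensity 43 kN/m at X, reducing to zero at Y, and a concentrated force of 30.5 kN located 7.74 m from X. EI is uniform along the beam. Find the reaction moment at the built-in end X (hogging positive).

Choose R_Y as the redundant. The primary structure is the cantilever fixed at X.
Downward deflection at the released point Y due to the loads:
  point load 140 at a = 7.52: Pa²(3L − a)/(6EI) = 24121/EI
  triangular load, peak 43 at the fixed end: w₀L⁴/(30EI) = 7840/EI
  point load 30.5 at a = 7.74: Pa²(3L − a)/(6EI) = 5500/EI
  δ_0 = 37461/EI
Flexibility coefficient — unit upward force at Y: δ_{YY} = L³/(3EI) = 212/EI.
The prop prevents deflection at Y: R_Y = δ_0/δ_{YY} = 37461/212 = 176.7 kN.
Moment equilibrium about X: M_X = Σ(load moments about X) − R_Y·L = 1819 − 176.7×8.6 = 299.4 kN·m.

M_X = 299.4 kN·m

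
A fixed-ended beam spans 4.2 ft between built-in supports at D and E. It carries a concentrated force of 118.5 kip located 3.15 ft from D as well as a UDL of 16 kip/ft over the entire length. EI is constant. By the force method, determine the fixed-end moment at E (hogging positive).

M_E = 93.51 kip·ft

Take the two fixed-end moments M_D, M_E as redundants; the released structure is the simple span DE.
End rotations of the released simple span under the applied load (×1/EI):
  at D: point load 118.5 at a = 3.15: Pab(L + b)/(6LEI) = 81.65/EI
  at E: point load 118.5 at a = 3.15: Pab(L + a)/(6LEI) = 114.3/EI
  at D: UDL 16: wL³/(24EI) = 49.39/EI
  at E: UDL 16: wL³/(24EI) = 49.39/EI
  θ_D0 = 131/EI,  θ_E0 = 163.7/EI
Flexibility coefficients: a unit moment at one end gives L/(3EI) there and L/(6EI) at the far end, so f₁₁ = f₂₂ = 1.4/EI and f₁₂ = f₂₁ = 0.7/EI.
Compatibility — zero rotation at each built-in end:
  1.4 M_D + 0.7 M_E = 131
  0.7 M_D + 1.4 M_E = 163.7
Solving the pair gives M_D = 46.85 kip·ft and M_E = 93.51 kip·ft (hogging).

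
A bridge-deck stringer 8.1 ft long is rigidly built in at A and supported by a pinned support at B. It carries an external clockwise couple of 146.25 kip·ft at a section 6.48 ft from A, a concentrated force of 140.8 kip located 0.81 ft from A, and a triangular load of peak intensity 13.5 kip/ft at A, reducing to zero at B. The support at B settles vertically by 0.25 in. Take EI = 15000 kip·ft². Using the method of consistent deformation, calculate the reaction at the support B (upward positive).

R_B = 37.21 kip

Release the roller at B. Primary structure: cantilever fixed at A.
Free-end deflection of the primary structure under the applied loading (downward +):
  clockwise couple 146.25 at a = 6.48: M₀a(2L − a)/(2EI) = 4606/EI
  point load 140.8 at a = 0.81: Pa²(3L − a)/(6EI) = 361.7/EI
  triangular load, peak 13.5 at the fixed end: w₀L⁴/(30EI) = 1937/EI
  δ_0 = 6905/EI
Tip deflection under a unit load at B: L³/(3EI) = 177.1/EI.
With EI = 15000 kip·ft²: δ_0 = 0.46031 ft and δ_{BB} = 0.01181 ft/kip.
Compatibility — the beam at B must follow the support down by 0.02083 ft: δ_0 − R_B·δ_{BB} = 0.02083, so R_B = (0.46031 − 0.02083)/0.01181 = 37.21 kip.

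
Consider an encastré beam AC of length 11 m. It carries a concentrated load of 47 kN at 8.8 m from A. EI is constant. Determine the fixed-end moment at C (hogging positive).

Release both end moments; the primary structure is a simply-supported span AC with redundants M_A and M_C.
Simple-span end rotations at A and C under the given loads:
  at A: point load 47 at a = 8.8: Pab(L + b)/(6LEI) = 182/EI
  at C: point load 47 at a = 8.8: Pab(L + a)/(6LEI) = 273/EI
  θ_A0 = 182/EI,  θ_C0 = 273/EI
Flexibility coefficients: a unit moment at one end gives L/(3EI) there and L/(6EI) at the far end, so f₁₁ = f₂₂ = 3.667/EI and f₁₂ = f₂₁ = 1.833/EI.
Compatibility — zero rotation at each built-in end:
  3.667 M_A + 1.833 M_C = 182
  1.833 M_A + 3.667 M_C = 273
Solving the pair gives M_A = 16.54 kN·m and M_C = 66.18 kN·m (hogging).

M_C = 66.18 kN·m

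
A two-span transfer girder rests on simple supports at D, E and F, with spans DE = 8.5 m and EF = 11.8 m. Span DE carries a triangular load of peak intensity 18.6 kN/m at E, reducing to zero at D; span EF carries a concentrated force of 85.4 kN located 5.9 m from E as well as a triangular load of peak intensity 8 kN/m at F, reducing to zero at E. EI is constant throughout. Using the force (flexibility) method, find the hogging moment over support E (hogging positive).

M_E = 185.1 kN·m

Take M_E as the redundant. Released structure: two simple spans DE and EF with a hinge at E.
Rotations at E on the released spans (each span's end-slope, ×1/EI):
  span DE: triangular load, peak 18.6: w₀L³/(45EI) = 253.8/EI
  span EF: point load 85.4 at a = 5.9: Pab(L + b)/(6LEI) = 743.2/EI
  span EF: triangular load, peak 8: 7w₀L³/(360EI) = 255.6/EI
  relative rotation θ_0 = (253.8 + 998.8)/EI = 1253/EI
A unit hogging moment at E produces rotation L₁/(3EI) + L₂/(3EI) = 6.767/EI.
Compatibility: M_E·(L₁+L₂)/(3EI) = θ_0, giving M_E = 185.1 kN·m (hogging).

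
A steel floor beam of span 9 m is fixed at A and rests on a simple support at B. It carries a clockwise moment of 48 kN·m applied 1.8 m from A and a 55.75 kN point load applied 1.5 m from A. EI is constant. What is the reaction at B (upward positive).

Take the reaction at B as the redundant and release it; the primary structure is a cantilever fixed at A.
Free-end deflection of the primary structure under the applied loading (downward +):
  clockwise couple 48 at a = 1.8: M₀a(2L − a)/(2EI) = 699.8/EI
  point load 55.75 at a = 1.5: Pa²(3L − a)/(6EI) = 533.1/EI
  δ_0 = 1233/EI
Tip deflection under a unit load at B: L³/(3EI) = 243/EI.
Compatibility at B: δ_0 − R_B·δ_{BB} = 0, so R_B = 1233/243 = 5.074 kN.

R_B = 5.074 kN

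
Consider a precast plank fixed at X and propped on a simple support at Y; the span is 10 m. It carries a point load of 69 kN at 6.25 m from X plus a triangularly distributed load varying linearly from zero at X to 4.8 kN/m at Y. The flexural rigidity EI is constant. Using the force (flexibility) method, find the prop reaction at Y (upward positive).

R_Y = 45.21 kN

Release the roller at Y. Primary structure: cantilever fixed at X.
Free-end deflection of the primary structure under the applied loading (downward +):
  point load 69 at a = 6.25: Pa²(3L − a)/(6EI) = 10669/EI
  triangular load, peak 4.8 at the free end: 11w₀L⁴/(120EI) = 4400/EI
  δ_0 = 15069/EI
Flexibility coefficient — unit upward force at Y: δ_{YY} = L³/(3EI) = 333.3/EI.
The prop prevents deflection at Y: R_Y = δ_0/δ_{YY} = 15069/333.3 = 45.21 kN.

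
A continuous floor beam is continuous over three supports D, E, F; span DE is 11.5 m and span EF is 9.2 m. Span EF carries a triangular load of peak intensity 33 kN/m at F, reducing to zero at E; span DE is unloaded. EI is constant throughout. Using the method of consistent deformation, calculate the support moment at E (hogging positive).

M_E = 72.41 kN·m

Insert a hinge at E; M_E is the redundant, and each span becomes simply supported.
End slopes at the hinge E, treating each span as simply supported:
  span EF: triangular load, peak 33: 7w₀L³/(360EI) = 499.7/EI
  relative rotation θ_0 = (0 + 499.7)/EI = 499.7/EI
A unit hogging moment at E produces rotation L₁/(3EI) + L₂/(3EI) = 6.9/EI.
Slope continuity at E: θ_0 = M_E·6.9/EI, so M_E = 499.7/6.9 = 72.41 kN·m (hogging).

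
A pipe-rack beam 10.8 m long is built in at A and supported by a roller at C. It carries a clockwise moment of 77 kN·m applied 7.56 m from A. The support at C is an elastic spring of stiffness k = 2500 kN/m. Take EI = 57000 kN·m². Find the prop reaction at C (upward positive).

Take the reaction at C as the redundant and release it; the primary structure is a cantilever fixed at A.
Deflection at C on the released cantilever, summing each load's contribution:
  clockwise couple 77 at a = 7.56: M₀a(2L − a)/(2EI) = 4086/EI
Tip deflection under a unit load at C: L³/(3EI) = 419.9/EI.
With EI = 57000 kN·m²: δ_0 = 0.071693 m and δ_{CC} = 0.007367 m/kN.
Compatibility — the spring shortens by R_C/k under the reaction it provides: δ_0 − R_C·δ_{CC} = R_C/k. With 1/k = 0.0004 m/kN, R_C = δ_0 / (δ_{CC} + 1/k) = 0.071693 / (0.007367 + 0.0004) = 9.231 kN.

R_C = 9.231 kN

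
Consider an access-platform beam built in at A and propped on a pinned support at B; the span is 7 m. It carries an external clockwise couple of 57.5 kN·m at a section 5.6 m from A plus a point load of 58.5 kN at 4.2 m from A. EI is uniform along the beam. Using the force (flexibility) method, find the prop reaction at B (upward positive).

Choose R_B as the redundant. The primary structure is the cantilever fixed at A.
Primary-structure tip deflection at B by superposition:
  clockwise couple 57.5 at a = 5.6: M₀a(2L − a)/(2EI) = 1352/EI
  point load 58.5 at a = 4.2: Pa²(3L − a)/(6EI) = 2889/EI
  δ_0 = 4242/EI
Flexibility coefficient — unit upward force at B: δ_{BB} = L³/(3EI) = 114.3/EI.
Compatibility at B: δ_0 − R_B·δ_{BB} = 0, so R_B = 4242/114.3 = 37.1 kN.

R_B = 37.1 kN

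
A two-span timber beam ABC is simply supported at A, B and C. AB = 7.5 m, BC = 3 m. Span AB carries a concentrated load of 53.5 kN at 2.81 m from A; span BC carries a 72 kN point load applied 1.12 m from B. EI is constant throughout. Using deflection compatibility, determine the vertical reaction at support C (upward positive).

Take M_B as the redundant. Released structure: two simple spans AB and BC with a hinge at B.
End slopes at the hinge B, treating each span as simply supported:
  span AB: point load 53.5 at a = 2.81: Pab(L + a)/(6LEI) = 161.5/EI
  span BC: point load 72 at a = 1.12: Pab(L + b)/(6LEI) = 41.1/EI
  relative rotation θ_0 = (161.5 + 41.1)/EI = 202.6/EI
A unit hogging moment at B produces rotation L₁/(3EI) + L₂/(3EI) = 3.5/EI.
Compatibility: M_B·(L₁+L₂)/(3EI) = θ_0, giving M_B = 57.9 kN·m (hogging).
Span BC, ΣM about C: R_B^{BC}·3 = 135.4 + 57.9, so R_B^{BC} = 64.42 kN and R_C = 72 − 64.42 = 7.581 kN.

R_C = 7.581 kN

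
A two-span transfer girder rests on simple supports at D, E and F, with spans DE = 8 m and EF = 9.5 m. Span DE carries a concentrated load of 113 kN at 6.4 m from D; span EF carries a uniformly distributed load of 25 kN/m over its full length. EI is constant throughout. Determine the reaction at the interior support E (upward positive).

R_E = 258.1 kN

Take M_E as the redundant. Released structure: two simple spans DE and EF with a hinge at E.
End slopes at the hinge E, treating each span as simply supported:
  span DE: point load 113 at a = 6.4: Pab(L + a)/(6LEI) = 347.1/EI
  span EF: UDL 25: wL³/(24EI) = 893.1/EI
  relative rotation θ_0 = (347.1 + 893.1)/EI = 1240/EI
A unit hogging moment at E produces rotation L₁/(3EI) + L₂/(3EI) = 5.833/EI.
Slope continuity at E: θ_0 = M_E·5.833/EI, so M_E = 1240/5.833 = 212.6 kN·m (hogging).
Span DE, ΣM about D with M_E applied at E: R_E^{DE}·8 = 723.2 + 212.6, so R_E^{DE} = 117 kN and R_D = 113 − 117 = -3.976 kN.
Span EF, ΣM about F: R_E^{EF}·9.5 = 1128 + 212.6, so R_E^{EF} = 141.1 kN and R_F = 237.5 − 141.1 = 96.37 kN.
R_E = 117 + 141.1 = 258.1 kN.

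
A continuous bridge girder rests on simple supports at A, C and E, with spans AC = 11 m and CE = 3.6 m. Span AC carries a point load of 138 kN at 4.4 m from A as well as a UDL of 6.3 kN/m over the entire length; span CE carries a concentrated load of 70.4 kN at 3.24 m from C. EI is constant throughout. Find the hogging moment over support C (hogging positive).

M_C = 267 kN·m

Release continuity at C by inserting a hinge; the redundant is the internal moment M_C. The primary structure is two simply-supported spans AC and CE.
End slopes at the hinge C, treating each span as simply supported:
  span AC: point load 138 at a = 4.4: Pab(L + a)/(6LEI) = 935.1/EI
  span AC: UDL 6.3: wL³/(24EI) = 349.4/EI
  span CE: point load 70.4 at a = 3.24: Pab(L + b)/(6LEI) = 15.05/EI
  relative rotation θ_0 = (1284 + 15.05)/EI = 1300/EI
A unit hogging moment at C produces rotation L₁/(3EI) + L₂/(3EI) = 4.867/EI.
Compatibility: M_C·(L₁+L₂)/(3EI) = θ_0, giving M_C = 267 kN·m (hogging).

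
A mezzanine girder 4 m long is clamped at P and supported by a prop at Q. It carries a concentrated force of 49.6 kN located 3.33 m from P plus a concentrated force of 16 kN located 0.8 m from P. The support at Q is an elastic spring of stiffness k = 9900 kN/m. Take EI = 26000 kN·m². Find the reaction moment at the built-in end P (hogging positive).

M_P = 42.09 kN·m

Release the roller at Q. Primary structure: cantilever fixed at P.
Deflection at Q on the released cantilever, summing each load's contribution:
  point load 49.6 at a = 3.33: Pa²(3L − a)/(6EI) = 794.8/EI
  point load 16 at a = 0.8: Pa²(3L − a)/(6EI) = 19.11/EI
  δ_0 = 813.9/EI
Flexibility coefficient — unit upward force at Q: δ_{QQ} = L³/(3EI) = 21.33/EI.
With EI = 26000 kN·m²: δ_0 = 0.031303 m and δ_{QQ} = 0.000821 m/kN.
Compatibility — the spring shortens by R_Q/k under the reaction it provides: δ_0 − R_Q·δ_{QQ} = R_Q/k. With 1/k = 0.000101 m/kN, R_Q = δ_0 / (δ_{QQ} + 1/k) = 0.031303 / (0.000821 + 0.000101) = 33.97 kN.
Moment equilibrium about P: M_P = Σ(load moments about P) − R_Q·L = 178 − 33.97×4 = 42.09 kN·m.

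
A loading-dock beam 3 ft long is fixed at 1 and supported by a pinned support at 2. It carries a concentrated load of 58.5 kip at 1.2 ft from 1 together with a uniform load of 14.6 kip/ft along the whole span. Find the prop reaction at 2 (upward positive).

R_2 = 28.59 kip

Remove the prop at 2; the released (primary) structure is a cantilever built in at 1.
Deflection at 2 on the released cantilever, summing each load's contribution:
  point load 58.5 at a = 1.2: Pa²(3L − a)/(6EI) = 109.5/EI
  UDL 14.6: wL⁴/(8EI) = 147.8/EI
  δ_0 = 257.3/EI
Flexibility coefficient — unit upward force at 2: δ_{22} = L³/(3EI) = 9/EI.
The prop prevents deflection at 2: R_2 = δ_0/δ_{22} = 257.3/9 = 28.59 kip.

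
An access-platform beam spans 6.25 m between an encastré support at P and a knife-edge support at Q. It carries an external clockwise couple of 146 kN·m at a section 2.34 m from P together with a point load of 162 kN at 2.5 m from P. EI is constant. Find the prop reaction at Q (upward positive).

Choose R_Q as the redundant. The primary structure is the cantilever fixed at P.
Downward deflection at the released point Q due to the loads:
  clockwise couple 146 at a = 2.34: M₀a(2L − a)/(2EI) = 1736/EI
  point load 162 at a = 2.5: Pa²(3L − a)/(6EI) = 2742/EI
  δ_0 = 4478/EI
Tip deflection under a unit load at Q: L³/(3EI) = 81.38/EI.
Compatibility at Q: δ_0 − R_Q·δ_{QQ} = 0, so R_Q = 4478/81.38 = 55.02 kN.

R_Q = 55.02 kN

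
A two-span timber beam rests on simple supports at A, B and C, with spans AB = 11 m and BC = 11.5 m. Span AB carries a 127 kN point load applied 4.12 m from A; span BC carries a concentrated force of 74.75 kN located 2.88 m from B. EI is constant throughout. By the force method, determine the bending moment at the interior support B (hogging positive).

M_B = 182.1 kN·m

Take M_B as the redundant. Released structure: two simple spans AB and BC with a hinge at B.
Rotations at B on the released spans (each span's end-slope, ×1/EI):
  span AB: point load 127 at a = 4.12: Pab(L + a)/(6LEI) = 824.7/EI
  span BC: point load 74.75 at a = 2.88: Pab(L + b)/(6LEI) = 541.1/EI
  relative rotation θ_0 = (824.7 + 541.1)/EI = 1366/EI
A unit hogging moment at B produces rotation L₁/(3EI) + L₂/(3EI) = 7.5/EI.
Compatibility: M_B·(L₁+L₂)/(3EI) = θ_0, giving M_B = 182.1 kN·m (hogging).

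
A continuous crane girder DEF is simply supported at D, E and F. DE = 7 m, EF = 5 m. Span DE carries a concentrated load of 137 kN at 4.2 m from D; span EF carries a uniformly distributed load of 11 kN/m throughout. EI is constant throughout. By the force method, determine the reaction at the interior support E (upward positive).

R_E = 151.4 kN

Insert a hinge at E; M_E is the redundant, and each span becomes simply supported.
Discontinuity in slope at E on the released structure — sum the simple-span end rotations:
  span DE: point load 137 at a = 4.2: Pab(L + a)/(6LEI) = 429.6/EI
  span EF: UDL 11: wL³/(24EI) = 57.29/EI
  relative rotation θ_0 = (429.6 + 57.29)/EI = 486.9/EI
A unit hogging moment at E produces rotation L₁/(3EI) + L₂/(3EI) = 4/EI.
Compatibility: M_E·(L₁+L₂)/(3EI) = θ_0, giving M_E = 121.7 kN·m (hogging).
Span DE, ΣM about D with M_E applied at E: R_E^{DE}·7 = 575.4 + 121.7, so R_E^{DE} = 99.59 kN and R_D = 137 − 99.59 = 37.41 kN.
Span EF, ΣM about F: R_E^{EF}·5 = 137.5 + 121.7, so R_E^{EF} = 51.85 kN and R_F = 55 − 51.85 = 3.154 kN.
R_E = 99.59 + 51.85 = 151.4 kN.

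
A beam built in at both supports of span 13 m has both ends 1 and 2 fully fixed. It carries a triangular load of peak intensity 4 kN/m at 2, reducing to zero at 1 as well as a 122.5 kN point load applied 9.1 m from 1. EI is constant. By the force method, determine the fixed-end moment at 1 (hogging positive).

M_1 = 122.9 kN·m

Release both end moments; the primary structure is a simply-supported span 12 with redundants M_1 and M_2.
On the primary (simply-supported) span, the end slopes from the loading are:
  at 1: triangular load, peak 4: 7w₀L³/(360EI) = 170.9/EI
  at 2: triangular load, peak 4: w₀L³/(45EI) = 195.3/EI
  at 1: point load 122.5 at a = 9.1: Pab(L + b)/(6LEI) = 942/EI
  at 2: point load 122.5 at a = 9.1: Pab(L + a)/(6LEI) = 1232/EI
  θ_10 = 1113/EI,  θ_20 = 1427/EI
Flexibility coefficients: a unit moment at one end gives L/(3EI) there and L/(6EI) at the far end, so f₁₁ = f₂₂ = 4.333/EI and f₁₂ = f₂₁ = 2.167/EI.
Compatibility — zero rotation at each built-in end:
  4.333 M_1 + 2.167 M_2 = 1113
  2.167 M_1 + 4.333 M_2 = 1427
Solving the pair gives M_1 = 122.9 kN·m and M_2 = 267.9 kN·m (hogging).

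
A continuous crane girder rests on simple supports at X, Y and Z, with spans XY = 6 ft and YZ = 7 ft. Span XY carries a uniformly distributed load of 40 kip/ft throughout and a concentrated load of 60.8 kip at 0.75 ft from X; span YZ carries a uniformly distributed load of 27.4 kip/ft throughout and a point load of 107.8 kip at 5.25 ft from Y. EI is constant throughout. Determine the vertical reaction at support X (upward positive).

R_X = 134.6 kip

Release continuity at Y by inserting a hinge; the redundant is the internal moment M_Y. The primary structure is two simply-supported spans XY and YZ.
Discontinuity in slope at Y on the released structure — sum the simple-span end rotations:
  span XY: UDL 40: wL³/(24EI) = 360/EI
  span XY: point load 60.8 at a = 0.75: Pab(L + a)/(6LEI) = 44.89/EI
  span YZ: UDL 27.4: wL³/(24EI) = 391.6/EI
  span YZ: point load 107.8 at a = 5.25: Pab(L + b)/(6LEI) = 206.3/EI
  relative rotation θ_0 = (404.9 + 597.9)/EI = 1003/EI
A unit hogging moment at Y produces rotation L₁/(3EI) + L₂/(3EI) = 4.333/EI.
Slope continuity at Y: θ_0 = M_Y·4.333/EI, so M_Y = 1003/4.333 = 231.4 kip·ft (hogging).
Span XY, ΣM about X with M_Y applied at Y: R_Y^{XY}·6 = 765.6 + 231.4, so R_Y^{XY} = 166.2 kip and R_X = 300.8 − 166.2 = 134.6 kip.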